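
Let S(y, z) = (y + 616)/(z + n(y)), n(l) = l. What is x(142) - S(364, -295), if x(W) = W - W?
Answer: -980/69 ≈ -14.203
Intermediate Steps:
x(W) = 0
S(y, z) = (616 + y)/(y + z) (S(y, z) = (y + 616)/(z + y) = (616 + y)/(y + z))
x(142) - S(364, -295) = 0 - (616 + 364)/(364 - 295) = 0 - 980/69 = -980/69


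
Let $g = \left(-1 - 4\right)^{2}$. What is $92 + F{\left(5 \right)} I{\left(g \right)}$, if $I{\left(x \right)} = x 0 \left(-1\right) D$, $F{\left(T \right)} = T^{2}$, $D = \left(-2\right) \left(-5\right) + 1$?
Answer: $92$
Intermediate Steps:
$D = 11$ ($D = 10 + 1 = 11$)
$g = 25$ ($g = \left(-5\right)^{2} = 25$)
$I{\left(x \right)} = 0$ ($I{\left(x \right)} = x 0 \left(-1\right) 11 = 0 \left(-1\right) 11 = 0 \cdot 11 = 0$)
$92 + F{\left(5 \right)} I{\left(g \right)} = 92 + 5^{2} \cdot 0 = 92 + 25 \cdot 0 = 92 + 0 = 92$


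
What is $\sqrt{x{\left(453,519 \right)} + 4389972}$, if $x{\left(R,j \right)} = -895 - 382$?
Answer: $\sqrt{4388695} \approx 2094.9$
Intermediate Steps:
$x{\left(R,j \right)} = -1277$
$\sqrt{x{\left(453,519 \right)} + 4389972} = \sqrt{-1277 + 4389972} = \sqrt{4388695}$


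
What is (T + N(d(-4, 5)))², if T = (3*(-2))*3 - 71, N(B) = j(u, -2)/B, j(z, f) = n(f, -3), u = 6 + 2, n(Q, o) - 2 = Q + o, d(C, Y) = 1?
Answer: 8464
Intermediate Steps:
n(Q, o) = 2 + Q + o (n(Q, o) = 2 + (Q + o) = 2 + Q + o)
u = 8
j(z, f) = -1 + f (j(z, f) = 2 + f - 3 = -1 + f)
N(B) = -3/B (N(B) = (-1 - 2)/B = -3/B)
T = -89 (T = -6*3 - 71 = -18 - 71 = -89)
(T + N(d(-4, 5)))² = (-89 - 3/1)² = (-89 - 3*1)² = (-89 - 3)² = (-92)² = 8464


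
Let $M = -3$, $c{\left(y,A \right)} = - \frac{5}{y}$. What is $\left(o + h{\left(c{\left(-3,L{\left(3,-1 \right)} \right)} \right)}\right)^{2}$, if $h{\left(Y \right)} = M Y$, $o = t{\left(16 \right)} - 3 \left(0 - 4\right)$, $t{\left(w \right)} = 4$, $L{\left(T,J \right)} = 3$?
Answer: $121$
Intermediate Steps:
$o = 16$ ($o = 4 - 3 \left(0 - 4\right) = 4 - -12 = 4 + 12 = 16$)
$h{\left(Y \right)} = - 3 Y$
$\left(o + h{\left(c{\left(-3,L{\left(3,-1 \right)} \right)} \right)}\right)^{2} = \left(16 - 3 \left(- \frac{5}{-3}\right)\right)^{2} = \left(16 - 3 \left(\left(-5\right) \left(- \frac{1}{3}\right)\right)\right)^{2} = \left(16 - 5\right)^{2} = 11^{2} = 121$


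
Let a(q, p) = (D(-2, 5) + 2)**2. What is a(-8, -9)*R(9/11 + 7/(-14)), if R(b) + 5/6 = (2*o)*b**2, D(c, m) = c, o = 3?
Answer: 0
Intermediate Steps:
a(q, p) = 0 (a(q, p) = (-2 + 2)**2 = 0**2 = 0)
R(b) = -5/6 + 6*b**2 (R(b) = -5/6 + (2*3)*b**2 = -5/6 + 6*b**2)
a(-8, -9)*R(9/11 + 7/(-14)) = 0*(-5/6 + 6*(9/11 + 7/(-14))**2) = 0*(-5/6 + 6*(9*(1/11) + 7*(-1/14))**2) = 0*(-5/6 + 6*(9/11 - 1/2)**2) = 0*(-5/6 + 6*(7/22)**2) = 0*(-5/6 + 6*(49/484)) = 0*(-5/6 + 147/242) = 0*(-82/363) = 0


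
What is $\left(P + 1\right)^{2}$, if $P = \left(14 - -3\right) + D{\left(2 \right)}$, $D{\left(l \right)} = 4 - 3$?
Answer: $361$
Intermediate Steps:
$D{\left(l \right)} = 1$
$P = 18$ ($P = \left(14 - -3\right) + 1 = \left(14 + \left(-4 + 7\right)\right) + 1 = \left(14 + 3\right) + 1 = 17 + 1 = 18$)
$\left(P + 1\right)^{2} = \left(18 + 1\right)^{2} = 19^{2} = 361$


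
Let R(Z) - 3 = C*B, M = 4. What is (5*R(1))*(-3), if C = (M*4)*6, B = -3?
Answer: 4275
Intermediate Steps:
C = 96 (C = (4*4)*6 = 16*6 = 96)
R(Z) = -285 (R(Z) = 3 + 96*(-3) = 3 - 288 = -285)
(5*R(1))*(-3) = (5*(-285))*(-3) = -1425*(-3) = 4275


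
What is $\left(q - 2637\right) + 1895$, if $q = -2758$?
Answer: $-3500$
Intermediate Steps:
$\left(q - 2637\right) + 1895 = \left(-2758 - 2637\right) + 1895 = -5395 + 1895 = -3500$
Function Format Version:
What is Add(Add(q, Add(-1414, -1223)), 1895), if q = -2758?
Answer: -3500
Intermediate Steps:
Add(Add(q, Add(-1414, -1223)), 1895) = Add(Add(-2758, Add(-1414, -1223)), 1895) = Add(Add(-2758, -2637), 1895) = Add(-5395, 1895) = -3500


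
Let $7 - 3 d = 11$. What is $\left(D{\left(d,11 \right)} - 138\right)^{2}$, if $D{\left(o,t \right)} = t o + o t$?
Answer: $\frac{252004}{9} \approx 28000.0$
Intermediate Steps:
$d = - \frac{4}{3}$ ($d = \frac{7}{3} - \frac{11}{3} = - \frac{4}{3} \approx -1.3333$)
$D{\left(o,t \right)} = 2 o t$ ($D{\left(o,t \right)} = o t + o t = 2 o t$)
$\left(D{\left(d,11 \right)} - 138\right)^{2} = \left(2 \left(- \frac{4}{3}\right) 11 - 138\right)^{2} = \left(- \frac{88}{3} - 138\right)^{2} = \left(- \frac{502}{3}\right)^{2} = \frac{252004}{9}$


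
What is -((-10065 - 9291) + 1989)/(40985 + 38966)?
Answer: 17367/79951 ≈ 0.21722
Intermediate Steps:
-((-10065 - 9291) + 1989)/(40985 + 38966) = -(-19356 + 1989)/79951 = -(-17367)/79951 = -1*(-17367/79951) = 17367/79951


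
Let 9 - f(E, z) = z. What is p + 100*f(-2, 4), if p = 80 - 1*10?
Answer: 570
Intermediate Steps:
f(E, z) = 9 - z
p = 70 (p = 80 - 10 = 70)
p + 100*f(-2, 4) = 70 + 100*(9 - 1*4) = 70 + 100*(9 - 4) = 70 + 100*5 = 70 + 500 = 570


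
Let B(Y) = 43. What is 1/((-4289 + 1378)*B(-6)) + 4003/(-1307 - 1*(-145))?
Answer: -501068681/145451026 ≈ -3.4449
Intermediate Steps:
1/((-4289 + 1378)*B(-6)) + 4003/(-1307 - 1*(-145)) = 1/((-4289 + 1378)*43) + 4003/(-1307 - 1*(-145)) = (1/43)/(-2911) + 4003/(-1307 + 145) = -1/2911*1/43 + 4003/(-1162) = -1/125173 + 4003*(-1/1162) = -1/125173 - 4003/1162 = -501068681/145451026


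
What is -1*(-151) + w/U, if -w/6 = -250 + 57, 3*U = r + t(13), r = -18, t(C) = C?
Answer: -2719/5 ≈ -543.80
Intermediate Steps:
U = -5/3 (U = (-18 + 13)/3 = (⅓)*(-5) = -5/3 ≈ -1.6667)
w = 1158 (w = -6*(-250 + 57) = -6*(-193) = 1158)
-1*(-151) + w/U = -1*(-151) + 1158/(-5/3) = 151 + 1158*(-⅗) = 151 - 3474/5 = -2719/5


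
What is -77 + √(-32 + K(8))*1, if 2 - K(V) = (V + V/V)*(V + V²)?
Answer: -77 + I*√678 ≈ -77.0 + 26.038*I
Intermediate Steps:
K(V) = 2 - (1 + V)*(V + V²) (K(V) = 2 - (V + V/V)*(V + V²) = 2 - (V + 1)*(V + V²) = 2 - (1 + V)*(V + V²))
-77 + √(-32 + K(8))*1 = -77 + √(-32 + (2 - 1*8*(1 + 8)²))*1 = -77 + √(-32 + (2 - 1*8*9²))*1 = -77 + √(-32 + (2 - 1*8*81))*1 = -77 + √(-32 + (2 - 648))*1 = -77 + √(-32 - 646)*1 = -77 + √(-678)*1 = -77 + (I*√678)*1 = -77 + I*√678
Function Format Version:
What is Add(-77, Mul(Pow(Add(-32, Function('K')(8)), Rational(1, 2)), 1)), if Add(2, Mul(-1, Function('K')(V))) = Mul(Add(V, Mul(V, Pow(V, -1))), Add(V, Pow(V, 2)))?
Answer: Add(-77, Mul(I, Pow(678, Rational(1, 2)))) ≈ Add(-77.000, Mul(26.038, I))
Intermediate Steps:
Function('K')(V) = Add(2, Mul(-1, Add(1, V), Add(V, Pow(V, 2)))) (Function('K')(V) = Add(2, Mul(-1, Mul(Add(V, Mul(V, Pow(V, -1))), Add(V, Pow(V, 2))))) = Add(2, Mul(-1, Mul(Add(V, 1), Add(V, Pow(V, 2))))) = Add(2, Mul(-1, Mul(Add(1, V), Add(V, Pow(V, 2))))) = Add(2, Mul(-1, Add(1, V), Add(V, Pow(V, 2)))))
Add(-77, Mul(Pow(Add(-32, Function('K')(8)), Rational(1, 2)), 1)) = Add(-77, Mul(Pow(Add(-32, Add(2, Mul(-1, 8, Pow(Add(1, 8), 2)))), Rational(1, 2)), 1)) = Add(-77, Mul(Pow(Add(-32, Add(2, Mul(-1, 8, Pow(9, 2)))), Rational(1, 2)), 1)) = Add(-77, Mul(Pow(Add(-32, Add(2, Mul(-1, 8, 81))), Rational(1, 2)), 1)) = Add(-77, Mul(Pow(Add(-32, Add(2, -648)), Rational(1, 2)), 1)) = Add(-77, Mul(Pow(Add(-32, -646), Rational(1, 2)), 1)) = Add(-77, Mul(Pow(-678, Rational(1, 2)), 1)) = Add(-77, Mul(Mul(I, Pow(678, Rational(1, 2))), 1)) = Add(-77, Mul(I, Pow(678, Rational(1, 2))))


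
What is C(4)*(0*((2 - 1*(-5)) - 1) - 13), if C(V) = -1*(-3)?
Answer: -39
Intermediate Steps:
C(V) = 3
C(4)*(0*((2 - 1*(-5)) - 1) - 13) = 3*(0*((2 - 1*(-5)) - 1) - 13) = 3*(0*((2 + 5) - 1) - 13) = 3*(0*(7 - 1) - 13) = 3*(0*6 - 13) = 3*(0 - 13) = 3*(-13) = -39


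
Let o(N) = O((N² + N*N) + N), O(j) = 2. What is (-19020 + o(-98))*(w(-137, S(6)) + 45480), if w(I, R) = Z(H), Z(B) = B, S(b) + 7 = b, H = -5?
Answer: -864843550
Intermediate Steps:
o(N) = 2
S(b) = -7 + b
w(I, R) = -5
(-19020 + o(-98))*(w(-137, S(6)) + 45480) = (-19020 + 2)*(-5 + 45480) = -19018*45475 = -864843550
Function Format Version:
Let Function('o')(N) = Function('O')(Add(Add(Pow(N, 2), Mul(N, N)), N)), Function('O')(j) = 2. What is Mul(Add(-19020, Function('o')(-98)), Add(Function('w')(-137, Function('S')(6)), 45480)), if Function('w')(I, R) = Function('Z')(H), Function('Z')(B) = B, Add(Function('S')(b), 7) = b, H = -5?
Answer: -864843550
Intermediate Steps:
Function('o')(N) = 2
Function('S')(b) = Add(-7, b)
Function('w')(I, R) = -5
Mul(Add(-19020, Function('o')(-98)), Add(Function('w')(-137, Function('S')(6)), 45480)) = Mul(Add(-19020, 2), Add(-5, 45480)) = Mul(-19018, 45475) = -864843550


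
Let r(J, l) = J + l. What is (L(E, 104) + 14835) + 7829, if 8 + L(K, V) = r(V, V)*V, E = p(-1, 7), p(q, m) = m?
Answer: 44288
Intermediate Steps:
E = 7
L(K, V) = -8 + 2*V**2 (L(K, V) = -8 + (V + V)*V = -8 + (2*V)*V = -8 + 2*V**2)
(L(E, 104) + 14835) + 7829 = ((-8 + 2*104**2) + 14835) + 7829 = ((-8 + 2*10816) + 14835) + 7829 = ((-8 + 21632) + 14835) + 7829 = (21624 + 14835) + 7829 = 36459 + 7829 = 44288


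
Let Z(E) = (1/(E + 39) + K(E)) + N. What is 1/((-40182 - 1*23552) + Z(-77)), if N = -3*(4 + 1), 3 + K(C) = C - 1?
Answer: -38/2425541 ≈ -1.5667e-5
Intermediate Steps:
K(C) = -4 + C (K(C) = -3 + (C - 1) = -3 + (-1 + C) = -4 + C)
N = -15 (N = -3*5 = -15)
Z(E) = -19 + E + 1/(39 + E) (Z(E) = (1/(E + 39) + (-4 + E)) - 15 = (1/(39 + E) + (-4 + E)) - 15 = (-4 + E + 1/(39 + E)) - 15 = -19 + E + 1/(39 + E))
1/((-40182 - 1*23552) + Z(-77)) = 1/((-40182 - 1*23552) + (-740 + (-77)**2 + 20*(-77))/(39 - 77)) = 1/((-40182 - 23552) + (-740 + 5929 - 1540)/(-38)) = 1/(-63734 - 1/38*3649) = 1/(-63734 - 3649/38) = 1/(-2425541/38) = -38/2425541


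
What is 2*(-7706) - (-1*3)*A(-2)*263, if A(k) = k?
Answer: -16990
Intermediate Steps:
2*(-7706) - (-1*3)*A(-2)*263 = 2*(-7706) - -1*3*(-2)*263 = -15412 - (-3*(-2))*263 = -15412 - 6*263 = -15412 - 1*1578 = -15412 - 1578 = -16990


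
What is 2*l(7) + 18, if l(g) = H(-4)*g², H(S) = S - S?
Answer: 18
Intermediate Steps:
H(S) = 0
l(g) = 0 (l(g) = 0*g² = 0)
2*l(7) + 18 = 2*0 + 18 = 0 + 18 = 18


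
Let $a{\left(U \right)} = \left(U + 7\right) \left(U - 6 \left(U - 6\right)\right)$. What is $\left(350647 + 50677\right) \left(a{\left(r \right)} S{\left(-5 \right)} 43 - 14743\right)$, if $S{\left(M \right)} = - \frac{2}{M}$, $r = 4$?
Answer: $- \frac{23509158596}{5} \approx -4.7018 \cdot 10^{9}$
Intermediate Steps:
$a{\left(U \right)} = \left(7 + U\right) \left(36 - 5 U\right)$ ($a{\left(U \right)} = \left(7 + U\right) \left(U - 6 \left(-6 + U\right)\right) = \left(7 + U\right) \left(U - \left(-36 + 6 U\right)\right) = \left(7 + U\right) \left(36 - 5 U\right)$)
$\left(350647 + 50677\right) \left(a{\left(r \right)} S{\left(-5 \right)} 43 - 14743\right) = \left(350647 + 50677\right) \left(\left(252 + 4 - 5 \cdot 4^{2}\right) \left(- \frac{2}{-5}\right) 43 - 14743\right) = 401324 \left(\left(252 + 4 - 80\right) \left(\left(-2\right) \left(- \frac{1}{5}\right)\right) 43 - 14743\right) = 401324 \left(\left(252 + 4 - 80\right) \frac{2}{5} \cdot 43 - 14743\right) = 401324 \left(176 \cdot \frac{2}{5} \cdot 43 - 14743\right) = 401324 \left(\frac{352}{5} \cdot 43 - 14743\right) = 401324 \left(\frac{15136}{5} - 14743\right) = 401324 \left(- \frac{58579}{5}\right) = - \frac{23509158596}{5}$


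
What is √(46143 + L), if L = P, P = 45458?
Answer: √91601 ≈ 302.66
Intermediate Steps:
L = 45458
√(46143 + L) = √(46143 + 45458) = √91601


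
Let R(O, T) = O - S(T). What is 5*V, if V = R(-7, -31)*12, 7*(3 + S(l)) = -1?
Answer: -1620/7 ≈ -231.43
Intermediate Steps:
S(l) = -22/7 (S(l) = -3 + (1/7)*(-1) = -3 - 1/7 = -22/7)
R(O, T) = 22/7 + O (R(O, T) = O - 1*(-22/7) = O + 22/7 = 22/7 + O)
V = -324/7 (V = (22/7 - 7)*12 = -27/7*12 = -324/7 ≈ -46.286)
5*V = 5*(-324/7) = -1620/7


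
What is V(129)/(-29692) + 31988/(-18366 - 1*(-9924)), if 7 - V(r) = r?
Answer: -237189443/62664966 ≈ -3.7850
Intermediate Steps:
V(r) = 7 - r
V(129)/(-29692) + 31988/(-18366 - 1*(-9924)) = (7 - 1*129)/(-29692) + 31988/(-18366 - 1*(-9924)) = (7 - 129)*(-1/29692) + 31988/(-18366 + 9924) = -122*(-1/29692) + 31988/(-8442) = 61/14846 + 31988*(-1/8442) = 61/14846 - 15994/4221 = -237189443/62664966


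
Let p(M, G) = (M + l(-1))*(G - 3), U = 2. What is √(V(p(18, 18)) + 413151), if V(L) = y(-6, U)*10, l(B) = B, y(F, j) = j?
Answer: √413171 ≈ 642.78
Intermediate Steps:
p(M, G) = (-1 + M)*(-3 + G) (p(M, G) = (M - 1)*(G - 3) = (-1 + M)*(-3 + G))
V(L) = 20 (V(L) = 2*10 = 20)
√(V(p(18, 18)) + 413151) = √(20 + 413151) = √413171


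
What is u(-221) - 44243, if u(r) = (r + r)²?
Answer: 151121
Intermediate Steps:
u(r) = 4*r² (u(r) = (2*r)² = 4*r²)
u(-221) - 44243 = 4*(-221)² - 44243 = 4*48841 - 44243 = 195364 - 44243 = 151121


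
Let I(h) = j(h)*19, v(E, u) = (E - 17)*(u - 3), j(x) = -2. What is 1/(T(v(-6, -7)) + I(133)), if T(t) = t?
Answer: 1/192 ≈ 0.0052083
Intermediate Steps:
v(E, u) = (-17 + E)*(-3 + u)
I(h) = -38 (I(h) = -2*19 = -38)
1/(T(v(-6, -7)) + I(133)) = 1/((51 - 17*(-7) - 3*(-6) - 6*(-7)) - 38) = 1/((51 + 119 + 18 + 42) - 38) = 1/(230 - 38) = 1/192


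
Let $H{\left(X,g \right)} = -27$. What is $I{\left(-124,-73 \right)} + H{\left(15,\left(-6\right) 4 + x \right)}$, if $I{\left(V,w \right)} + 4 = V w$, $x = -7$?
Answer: $9021$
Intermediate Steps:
$I{\left(V,w \right)} = -4 + V w$
$I{\left(-124,-73 \right)} + H{\left(15,\left(-6\right) 4 + x \right)} = \left(-4 - -9052\right) - 27 = \left(-4 + 9052\right) - 27 = 9048 - 27 = 9021$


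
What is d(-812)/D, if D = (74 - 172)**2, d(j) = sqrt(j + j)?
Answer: I*sqrt(406)/4802 ≈ 0.0041961*I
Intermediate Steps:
d(j) = sqrt(2)*sqrt(j) (d(j) = sqrt(2*j) = sqrt(2)*sqrt(j))
D = 9604 (D = (-98)**2 = 9604)
d(-812)/D = (sqrt(2)*sqrt(-812))/9604 = (sqrt(2)*(2*I*sqrt(203)))*(1/9604) = (2*I*sqrt(406))*(1/9604) = I*sqrt(406)/4802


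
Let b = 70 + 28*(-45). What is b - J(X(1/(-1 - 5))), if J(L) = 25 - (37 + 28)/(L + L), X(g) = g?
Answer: -1410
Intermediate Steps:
J(L) = 25 - 65/(2*L)
b = -1190 (b = 70 - 1260 = -1190)
b - J(X(1/(-1 - 5))) = -1190 - (25 - 65/(2*(1/(-1 - 5)))) = -1190 - (25 - 65/(2*(1/(-6)))) = -1190 - (25 - 65/(2*(-1/6))) = -1190 - (25 - 65/2*(-6)) = -1190 - (25 + 195) = -1190 - 1*220 = -1190 - 220 = -1410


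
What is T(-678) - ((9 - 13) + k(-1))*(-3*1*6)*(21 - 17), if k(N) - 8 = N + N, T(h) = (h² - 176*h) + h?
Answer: 578478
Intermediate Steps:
T(h) = h² - 175*h
k(N) = 8 + 2*N (k(N) = 8 + (N + N) = 8 + 2*N)
T(-678) - ((9 - 13) + k(-1))*(-3*1*6)*(21 - 17) = -678*(-175 - 678) - ((9 - 13) + (8 + 2*(-1)))*(-3*1*6)*(21 - 17) = -678*(-853) - (-4 + (8 - 2))*(-3*6)*4 = 578334 - (-4 + 6)*(-18)*4 = 578334 - 2*(-18)*4 = 578334 - (-36)*4 = 578334 - 1*(-144) = 578334 + 144 = 578478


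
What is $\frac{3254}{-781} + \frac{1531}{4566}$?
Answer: $- \frac{13662053}{3566046} \approx -3.8312$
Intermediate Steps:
$\frac{3254}{-781} + \frac{1531}{4566} = 3254 \left(- \frac{1}{781}\right) + 1531 \cdot \frac{1}{4566} = - \frac{3254}{781} + \frac{1531}{4566} = - \frac{13662053}{3566046}$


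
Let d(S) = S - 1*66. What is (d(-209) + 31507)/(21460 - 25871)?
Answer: -31232/4411 ≈ -7.0805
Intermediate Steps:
d(S) = -66 + S (d(S) = S - 66 = -66 + S)
(d(-209) + 31507)/(21460 - 25871) = ((-66 - 209) + 31507)/(21460 - 25871) = (-275 + 31507)/(-4411) = 31232*(-1/4411) = -31232/4411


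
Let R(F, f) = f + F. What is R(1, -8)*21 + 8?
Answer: -139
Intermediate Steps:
R(F, f) = F + f
R(1, -8)*21 + 8 = (1 - 8)*21 + 8 = -7*21 + 8 = -147 + 8 = -139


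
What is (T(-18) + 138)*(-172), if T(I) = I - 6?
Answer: -19608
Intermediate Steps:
T(I) = -6 + I
(T(-18) + 138)*(-172) = ((-6 - 18) + 138)*(-172) = (-24 + 138)*(-172) = 114*(-172) = -19608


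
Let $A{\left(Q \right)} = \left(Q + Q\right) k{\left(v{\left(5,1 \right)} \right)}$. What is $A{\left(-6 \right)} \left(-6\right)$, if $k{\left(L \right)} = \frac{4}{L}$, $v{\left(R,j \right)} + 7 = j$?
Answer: $-48$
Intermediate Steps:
$v{\left(R,j \right)} = -7 + j$
$A{\left(Q \right)} = - \frac{4 Q}{3}$ ($A{\left(Q \right)} = \left(Q + Q\right) \frac{4}{-7 + 1} = 2 Q \frac{4}{-6} = 2 Q 4 \left(- \frac{1}{6}\right) = 2 Q \left(- \frac{2}{3}\right) = - \frac{4 Q}{3}$)
$A{\left(-6 \right)} \left(-6\right) = \left(- \frac{4}{3}\right) \left(-6\right) \left(-6\right) = 8 \left(-6\right) = -48$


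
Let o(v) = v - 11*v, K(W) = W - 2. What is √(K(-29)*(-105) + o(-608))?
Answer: √9335 ≈ 96.618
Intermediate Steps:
K(W) = -2 + W
o(v) = -10*v
√(K(-29)*(-105) + o(-608)) = √((-2 - 29)*(-105) - 10*(-608)) = √(-31*(-105) + 6080) = √(3255 + 6080) = √9335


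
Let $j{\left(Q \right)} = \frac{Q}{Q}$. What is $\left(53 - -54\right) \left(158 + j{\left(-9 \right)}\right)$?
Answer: $17013$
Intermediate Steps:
$j{\left(Q \right)} = 1$
$\left(53 - -54\right) \left(158 + j{\left(-9 \right)}\right) = \left(53 - -54\right) \left(158 + 1\right) = \left(53 + 54\right) 159 = 107 \cdot 159 = 17013$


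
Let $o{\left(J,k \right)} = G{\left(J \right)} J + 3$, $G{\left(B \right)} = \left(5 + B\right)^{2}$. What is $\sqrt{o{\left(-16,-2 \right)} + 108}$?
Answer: $5 i \sqrt{73} \approx 42.72 i$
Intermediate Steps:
$o{\left(J,k \right)} = 3 + J \left(5 + J\right)^{2}$ ($o{\left(J,k \right)} = \left(5 + J\right)^{2} J + 3 = J \left(5 + J\right)^{2} + 3 = 3 + J \left(5 + J\right)^{2}$)
$\sqrt{o{\left(-16,-2 \right)} + 108} = \sqrt{\left(3 - 16 \left(5 - 16\right)^{2}\right) + 108} = \sqrt{\left(3 - 16 \left(-11\right)^{2}\right) + 108} = \sqrt{\left(3 - 1936\right) + 108} = \sqrt{-1933 + 108} = \sqrt{-1825} = 5 i \sqrt{73}$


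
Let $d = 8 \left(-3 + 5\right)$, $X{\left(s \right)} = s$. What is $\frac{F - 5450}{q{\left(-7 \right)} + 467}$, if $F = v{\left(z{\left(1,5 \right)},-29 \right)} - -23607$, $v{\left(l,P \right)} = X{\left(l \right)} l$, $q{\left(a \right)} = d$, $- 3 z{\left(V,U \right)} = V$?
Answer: $\frac{163414}{4347} \approx 37.592$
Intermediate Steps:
$d = 16$ ($d = 8 \cdot 2 = 16$)
$z{\left(V,U \right)} = - \frac{V}{3}$
$q{\left(a \right)} = 16$
$v{\left(l,P \right)} = l^{2}$ ($v{\left(l,P \right)} = l l = l^{2}$)
$F = \frac{212464}{9}$ ($F = \left(\left(- \frac{1}{3}\right) 1\right)^{2} - -23607 = \left(- \frac{1}{3}\right)^{2} + 23607 = \frac{1}{9} + 23607 = \frac{212464}{9} \approx 23607.0$)
$\frac{F - 5450}{q{\left(-7 \right)} + 467} = \frac{\frac{212464}{9} - 5450}{16 + 467} = \frac{163414}{9 \cdot 483} = \frac{163414}{9} \cdot \frac{1}{483} = \frac{163414}{4347}$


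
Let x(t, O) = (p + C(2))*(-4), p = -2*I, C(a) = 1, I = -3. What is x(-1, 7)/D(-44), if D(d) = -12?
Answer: 7/3 ≈ 2.3333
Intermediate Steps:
p = 6 (p = -2*(-3) = 6)
x(t, O) = -28 (x(t, O) = (6 + 1)*(-4) = 7*(-4) = -28)
x(-1, 7)/D(-44) = -28/(-12) = -28*(-1/12) = 7/3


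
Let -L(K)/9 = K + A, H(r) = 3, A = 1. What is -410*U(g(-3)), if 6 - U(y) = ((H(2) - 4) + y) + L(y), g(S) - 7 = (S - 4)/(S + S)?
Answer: -100040/3 ≈ -33347.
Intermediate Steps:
L(K) = -9 - 9*K (L(K) = -9*(K + 1) = -9*(1 + K) = -9 - 9*K)
g(S) = 7 + (-4 + S)/(2*S) (g(S) = 7 + (S - 4)/(S + S) = 7 + (-4 + S)/((2*S)) = 7 + (-4 + S)*(1/(2*S)) = 7 + (-4 + S)/(2*S))
U(y) = 16 + 8*y (U(y) = 6 - (((3 - 4) + y) + (-9 - 9*y)) = 6 - ((-1 + y) + (-9 - 9*y)) = 6 - (-10 - 8*y) = 6 + (10 + 8*y) = 16 + 8*y)
-410*U(g(-3)) = -410*(16 + 8*(15/2 - 2/(-3))) = -410*(16 + 8*(15/2 - 2*(-⅓))) = -410*(16 + 8*(15/2 + ⅔)) = -410*(16 + 8*(49/6)) = -410*(16 + 196/3) = -410*244/3 = -100040/3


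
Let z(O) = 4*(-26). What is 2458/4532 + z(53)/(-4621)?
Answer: 5914873/10471186 ≈ 0.56487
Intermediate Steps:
z(O) = -104
2458/4532 + z(53)/(-4621) = 2458/4532 - 104/(-4621) = 2458*(1/4532) - 104*(-1/4621) = 1229/2266 + 104/4621 = 5914873/10471186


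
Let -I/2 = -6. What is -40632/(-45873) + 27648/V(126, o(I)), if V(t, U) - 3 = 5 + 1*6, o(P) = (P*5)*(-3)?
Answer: 211477592/107037 ≈ 1975.7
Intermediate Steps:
I = 12 (I = -2*(-6) = 12)
o(P) = -15*P (o(P) = (5*P)*(-3) = -15*P)
V(t, U) = 14 (V(t, U) = 3 + (5 + 1*6) = 3 + (5 + 6) = 3 + 11 = 14)
-40632/(-45873) + 27648/V(126, o(I)) = -40632/(-45873) + 27648/14 = -40632*(-1/45873) + 27648*(1/14) = 13544/15291 + 13824/7 = 211477592/107037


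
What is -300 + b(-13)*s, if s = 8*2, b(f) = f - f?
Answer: -300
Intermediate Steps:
b(f) = 0
s = 16
-300 + b(-13)*s = -300 + 0*16 = -300 + 0 = -300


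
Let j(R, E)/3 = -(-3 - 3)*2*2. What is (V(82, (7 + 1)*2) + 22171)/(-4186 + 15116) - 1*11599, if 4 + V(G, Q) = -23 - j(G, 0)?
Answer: -63377499/5465 ≈ -11597.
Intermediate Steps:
j(R, E) = 72 (j(R, E) = 3*(-(-3 - 3)*2*2) = 3*(-(-6)*4) = 3*(-1*(-24)) = 3*24 = 72)
V(G, Q) = -99 (V(G, Q) = -4 + (-23 - 1*72) = -4 + (-23 - 72) = -4 - 95 = -99)
(V(82, (7 + 1)*2) + 22171)/(-4186 + 15116) - 1*11599 = (-99 + 22171)/(-4186 + 15116) - 1*11599 = 22072/10930 - 11599 = 22072*(1/10930) - 11599 = 11036/5465 - 11599 = -63377499/5465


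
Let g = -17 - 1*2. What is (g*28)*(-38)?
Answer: 20216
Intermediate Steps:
g = -19 (g = -17 - 2 = -19)
(g*28)*(-38) = -19*28*(-38) = -532*(-38) = 20216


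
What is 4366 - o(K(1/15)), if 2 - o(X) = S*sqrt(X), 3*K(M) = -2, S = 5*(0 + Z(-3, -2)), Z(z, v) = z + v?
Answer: 4364 - 25*I*sqrt(6)/3 ≈ 4364.0 - 20.412*I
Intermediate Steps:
Z(z, v) = v + z
S = -25 (S = 5*(0 + (-2 - 3)) = 5*(0 - 5) = 5*(-5) = -25)
K(M) = -2/3 (K(M) = (1/3)*(-2) = -2/3)
o(X) = 2 + 25*sqrt(X) (o(X) = 2 - (-25)*sqrt(X) = 2 + 25*sqrt(X))
4366 - o(K(1/15)) = 4366 - (2 + 25*sqrt(-2/3)) = 4366 - (2 + 25*(I*sqrt(6)/3)) = 4366 - (2 + 25*I*sqrt(6)/3) = 4366 + (-2 - 25*I*sqrt(6)/3) = 4364 - 25*I*sqrt(6)/3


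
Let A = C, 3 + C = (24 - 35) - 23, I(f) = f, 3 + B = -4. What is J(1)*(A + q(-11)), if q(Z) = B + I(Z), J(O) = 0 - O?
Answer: 55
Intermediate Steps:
B = -7 (B = -3 - 4 = -7)
J(O) = -O
q(Z) = -7 + Z
C = -37 (C = -3 + ((24 - 35) - 23) = -3 + (-11 - 23) = -3 - 34 = -37)
A = -37
J(1)*(A + q(-11)) = (-1*1)*(-37 + (-7 - 11)) = -(-37 - 18) = -1*(-55) = 55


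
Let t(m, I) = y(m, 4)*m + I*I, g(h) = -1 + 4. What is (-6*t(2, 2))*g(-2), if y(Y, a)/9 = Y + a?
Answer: -2016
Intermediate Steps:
y(Y, a) = 9*Y + 9*a (y(Y, a) = 9*(Y + a) = 9*Y + 9*a)
g(h) = 3
t(m, I) = I² + m*(36 + 9*m) (t(m, I) = (9*m + 9*4)*m + I*I = (9*m + 36)*m + I² = (36 + 9*m)*m + I² = m*(36 + 9*m) + I² = I² + m*(36 + 9*m))
(-6*t(2, 2))*g(-2) = -6*(2² + 9*2*(4 + 2))*3 = -6*(4 + 9*2*6)*3 = -6*(4 + 108)*3 = -6*112*3 = -672*3 = -2016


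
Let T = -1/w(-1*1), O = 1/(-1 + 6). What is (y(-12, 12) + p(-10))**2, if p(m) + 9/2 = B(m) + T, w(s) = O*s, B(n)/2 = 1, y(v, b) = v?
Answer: 361/4 ≈ 90.250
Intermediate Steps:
O = 1/5 ≈ 0.20000
B(n) = 2 (B(n) = 2*1 = 2)
w(s) = s/5
T = 5 (T = -1/((-1*1)/5) = -1/((1/5)*(-1)) = -1/(-1/5) = -1*(-5) = 5)
p(m) = 5/2 (p(m) = -9/2 + (2 + 5) = -9/2 + 7 = 5/2)
(y(-12, 12) + p(-10))**2 = (-12 + 5/2)**2 = (-19/2)**2 = 361/4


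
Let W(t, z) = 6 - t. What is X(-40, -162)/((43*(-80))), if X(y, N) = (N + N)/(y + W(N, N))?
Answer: 81/110080 ≈ 0.00073583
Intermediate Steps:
X(y, N) = 2*N/(6 + y - N) (X(y, N) = (N + N)/(y + (6 - N)) = (2*N)/(6 + y - N) = 2*N/(6 + y - N))
X(-40, -162)/((43*(-80))) = (2*(-162)/(6 - 40 - 1*(-162)))/((43*(-80))) = (2*(-162)/(6 - 40 + 162))/(-3440) = (2*(-162)/128)*(-1/3440) = (2*(-162)*(1/128))*(-1/3440) = -81/32*(-1/3440) = 81/110080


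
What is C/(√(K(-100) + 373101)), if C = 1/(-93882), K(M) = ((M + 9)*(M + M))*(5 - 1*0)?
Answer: -√464101/43570730082 ≈ -1.5635e-8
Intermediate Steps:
K(M) = 10*M*(9 + M) (K(M) = ((9 + M)*(2*M))*(5 + 0) = (2*M*(9 + M))*5 = 10*M*(9 + M))
C = -1/93882 ≈ -1.0652e-5
C/(√(K(-100) + 373101)) = -1/(93882*√(10*(-100)*(9 - 100) + 373101)) = -1/(93882*√(10*(-100)*(-91) + 373101)) = -1/(93882*√(91000 + 373101)) = -√464101/464101/93882 = -√464101/43570730082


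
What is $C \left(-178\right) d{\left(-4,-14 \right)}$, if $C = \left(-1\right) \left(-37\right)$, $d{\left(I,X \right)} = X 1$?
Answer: $92204$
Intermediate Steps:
$d{\left(I,X \right)} = X$
$C = 37$
$C \left(-178\right) d{\left(-4,-14 \right)} = 37 \left(-178\right) \left(-14\right) = \left(-6586\right) \left(-14\right) = 92204$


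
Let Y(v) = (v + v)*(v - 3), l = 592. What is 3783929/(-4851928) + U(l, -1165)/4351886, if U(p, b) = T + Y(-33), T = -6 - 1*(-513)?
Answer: -8226619765835/10557518768104 ≈ -0.77922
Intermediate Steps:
Y(v) = 2*v*(-3 + v) (Y(v) = (2*v)*(-3 + v) = 2*v*(-3 + v))
T = 507 (T = -6 + 513 = 507)
U(p, b) = 2883 (U(p, b) = 507 + 2*(-33)*(-3 - 33) = 507 + 2*(-33)*(-36) = 507 + 2376 = 2883)
3783929/(-4851928) + U(l, -1165)/4351886 = 3783929/(-4851928) + 2883/4351886 = 3783929*(-1/4851928) + 2883*(1/4351886) = -3783929/4851928 + 2883/4351886 = -8226619765835/10557518768104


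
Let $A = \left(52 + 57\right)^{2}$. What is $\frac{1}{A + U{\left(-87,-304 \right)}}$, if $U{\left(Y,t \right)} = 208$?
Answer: $\frac{1}{12089} \approx 8.272 \cdot 10^{-5}$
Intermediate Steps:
$A = 11881$ ($A = 109^{2} = 11881$)
$\frac{1}{A + U{\left(-87,-304 \right)}} = \frac{1}{11881 + 208} = \frac{1}{12089}$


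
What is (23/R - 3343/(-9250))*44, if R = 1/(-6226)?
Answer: -29140719454/4625 ≈ -6.3007e+6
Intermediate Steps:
R = -1/6226 ≈ -0.00016062
(23/R - 3343/(-9250))*44 = (23/(-1/6226) - 3343/(-9250))*44 = (23*(-6226) - 3343*(-1/9250))*44 = (-143198 + 3343/9250)*44 = -1324578157/9250*44 = -29140719454/4625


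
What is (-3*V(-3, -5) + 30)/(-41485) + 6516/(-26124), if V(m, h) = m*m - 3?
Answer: -22552479/90312845 ≈ -0.24972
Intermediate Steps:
V(m, h) = -3 + m**2 (V(m, h) = m**2 - 3 = -3 + m**2)
(-3*V(-3, -5) + 30)/(-41485) + 6516/(-26124) = (-3*(-3 + (-3)**2) + 30)/(-41485) + 6516/(-26124) = (-3*(-3 + 9) + 30)*(-1/41485) + 6516*(-1/26124) = (-3*6 + 30)*(-1/41485) - 543/2177 = (-18 + 30)*(-1/41485) - 543/2177 = 12*(-1/41485) - 543/2177 = -12/41485 - 543/2177 = -22552479/90312845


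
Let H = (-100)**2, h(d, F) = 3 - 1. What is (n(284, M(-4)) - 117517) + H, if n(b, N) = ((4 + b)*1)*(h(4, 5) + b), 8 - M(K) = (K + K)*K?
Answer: -25149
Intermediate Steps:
h(d, F) = 2
M(K) = 8 - 2*K**2 (M(K) = 8 - (K + K)*K = 8 - 2*K*K = 8 - 2*K**2)
H = 10000
n(b, N) = (2 + b)*(4 + b) (n(b, N) = ((4 + b)*1)*(2 + b) = (4 + b)*(2 + b) = (2 + b)*(4 + b))
(n(284, M(-4)) - 117517) + H = ((8 + 284**2 + 6*284) - 117517) + 10000 = ((8 + 80656 + 1704) - 117517) + 10000 = (82368 - 117517) + 10000 = -35149 + 10000 = -25149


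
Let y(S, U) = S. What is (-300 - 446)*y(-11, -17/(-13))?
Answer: 8206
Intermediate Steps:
(-300 - 446)*y(-11, -17/(-13)) = (-300 - 446)*(-11) = -746*(-11) = 8206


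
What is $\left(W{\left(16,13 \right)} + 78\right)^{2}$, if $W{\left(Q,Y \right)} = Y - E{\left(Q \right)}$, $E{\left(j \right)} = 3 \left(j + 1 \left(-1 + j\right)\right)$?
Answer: $4$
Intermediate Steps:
$E{\left(j \right)} = -3 + 6 j$ ($E{\left(j \right)} = 3 \left(j + \left(-1 + j\right)\right) = 3 \left(-1 + 2 j\right) = -3 + 6 j$)
$W{\left(Q,Y \right)} = 3 + Y - 6 Q$ ($W{\left(Q,Y \right)} = Y - \left(-3 + 6 Q\right) = 3 + Y - 6 Q$)
$\left(W{\left(16,13 \right)} + 78\right)^{2} = \left(\left(3 + 13 - 96\right) + 78\right)^{2} = \left(-80 + 78\right)^{2} = \left(-2\right)^{2} = 4$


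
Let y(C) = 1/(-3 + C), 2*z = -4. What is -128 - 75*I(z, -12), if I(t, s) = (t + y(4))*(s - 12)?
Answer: -1928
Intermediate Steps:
z = -2 (z = (½)*(-4) = -2)
I(t, s) = (1 + t)*(-12 + s) (I(t, s) = (t + 1/(-3 + 4))*(s - 12) = (t + 1/1)*(-12 + s) = (t + 1)*(-12 + s) = (1 + t)*(-12 + s))
-128 - 75*I(z, -12) = -128 - 75*(-12 - 12 - 12*(-2) - 12*(-2)) = -128 - 75*(-12 - 12 + 24 + 24) = -128 - 75*24 = -128 - 1800 = -1928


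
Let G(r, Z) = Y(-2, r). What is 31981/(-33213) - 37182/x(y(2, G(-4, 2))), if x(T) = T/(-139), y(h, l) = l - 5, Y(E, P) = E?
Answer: -171654905341/232491 ≈ -7.3833e+5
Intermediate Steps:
G(r, Z) = -2
y(h, l) = -5 + l
x(T) = -T/139 (x(T) = T*(-1/139) = -T/139)
31981/(-33213) - 37182/x(y(2, G(-4, 2))) = 31981/(-33213) - 37182*(-139/(-5 - 2)) = 31981*(-1/33213) - 37182/((-1/139*(-7))) = -31981/33213 - 37182/7/139 = -31981/33213 - 37182*139/7 = -31981/33213 - 5168298/7 = -171654905341/232491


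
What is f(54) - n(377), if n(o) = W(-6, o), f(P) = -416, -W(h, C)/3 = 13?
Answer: -377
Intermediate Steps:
W(h, C) = -39 (W(h, C) = -3*13 = -39)
n(o) = -39
f(54) - n(377) = -416 - 1*(-39) = -416 + 39 = -377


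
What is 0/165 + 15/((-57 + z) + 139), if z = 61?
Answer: 15/143 ≈ 0.10490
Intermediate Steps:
0/165 + 15/((-57 + z) + 139) = 0/165 + 15/((-57 + 61) + 139) = 0*(1/165) + 15/(4 + 139) = 0 + 15/143 = 15/143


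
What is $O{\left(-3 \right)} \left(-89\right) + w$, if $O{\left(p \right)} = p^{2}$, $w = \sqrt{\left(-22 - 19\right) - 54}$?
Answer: $-801 + i \sqrt{95} \approx -801.0 + 9.7468 i$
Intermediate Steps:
$w = i \sqrt{95}$ ($w = \sqrt{-41 - 54} = \sqrt{-95} = i \sqrt{95} \approx 9.7468 i$)
$O{\left(-3 \right)} \left(-89\right) + w = \left(-3\right)^{2} \left(-89\right) + i \sqrt{95} = 9 \left(-89\right) + i \sqrt{95} = -801 + i \sqrt{95}$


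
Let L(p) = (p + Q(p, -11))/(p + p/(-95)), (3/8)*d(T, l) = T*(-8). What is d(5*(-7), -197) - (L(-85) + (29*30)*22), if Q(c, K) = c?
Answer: -2593745/141 ≈ -18395.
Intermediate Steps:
d(T, l) = -64*T/3 (d(T, l) = 8*(T*(-8))/3 = 8*(-8*T)/3 = -64*T/3)
L(p) = 95/47 (L(p) = (p + p)/(p + p/(-95)) = (2*p)/(p + p*(-1/95)) = (2*p)/(p - p/95) = (2*p)/((94*p/95)) = (2*p)*(95/(94*p)) = 95/47)
d(5*(-7), -197) - (L(-85) + (29*30)*22) = -320*(-7)/3 - (95/47 + (29*30)*22) = -64/3*(-35) - (95/47 + 870*22) = 2240/3 - (95/47 + 19140) = 2240/3 - 1*899675/47 = 2240/3 - 899675/47 = -2593745/141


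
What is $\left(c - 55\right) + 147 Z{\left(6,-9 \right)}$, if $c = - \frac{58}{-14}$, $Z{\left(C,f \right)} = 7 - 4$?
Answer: $\frac{2731}{7} \approx 390.14$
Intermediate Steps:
$Z{\left(C,f \right)} = 3$ ($Z{\left(C,f \right)} = 7 - 4 = 3$)
$c = \frac{29}{7}$ ($c = \left(-58\right) \left(- \frac{1}{14}\right) = \frac{29}{7} \approx 4.1429$)
$\left(c - 55\right) + 147 Z{\left(6,-9 \right)} = \left(\frac{29}{7} - 55\right) + 147 \cdot 3 = - \frac{356}{7} + 441 = \frac{2731}{7}$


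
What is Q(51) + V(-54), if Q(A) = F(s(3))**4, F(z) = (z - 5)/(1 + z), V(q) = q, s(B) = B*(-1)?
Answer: 202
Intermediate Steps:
s(B) = -B
F(z) = (-5 + z)/(1 + z)
Q(A) = 256 (Q(A) = ((-5 - 1*3)/(1 - 1*3))**4 = ((-5 - 3)/(1 - 3))**4 = (-8/(-2))**4 = (-1/2*(-8))**4 = 4**4 = 256)
Q(51) + V(-54) = 256 - 54 = 202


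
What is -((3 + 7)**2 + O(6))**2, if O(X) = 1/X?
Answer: -361201/36 ≈ -10033.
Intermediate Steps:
-((3 + 7)**2 + O(6))**2 = -((3 + 7)**2 + 1/6)**2 = -(10**2 + 1/6)**2 = -(100 + 1/6)**2 = -(601/6)**2 = -1*361201/36 = -361201/36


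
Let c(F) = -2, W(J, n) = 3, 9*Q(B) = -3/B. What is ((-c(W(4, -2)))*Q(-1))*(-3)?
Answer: -2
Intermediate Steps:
Q(B) = -1/(3*B) (Q(B) = (-3/B)/9 = -1/(3*B))
((-c(W(4, -2)))*Q(-1))*(-3) = ((-1*(-2))*(-⅓/(-1)))*(-3) = (2*(-⅓*(-1)))*(-3) = (2*(⅓))*(-3) = (⅔)*(-3) = -2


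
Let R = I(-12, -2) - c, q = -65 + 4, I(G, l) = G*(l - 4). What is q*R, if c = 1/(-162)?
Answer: -711565/162 ≈ -4392.4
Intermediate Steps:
I(G, l) = G*(-4 + l)
q = -61
c = -1/162 ≈ -0.0061728
R = 11665/162 (R = -12*(-4 - 2) - 1*(-1/162) = -12*(-6) + 1/162 = 72 + 1/162 = 11665/162 ≈ 72.006)
q*R = -61*11665/162 = -711565/162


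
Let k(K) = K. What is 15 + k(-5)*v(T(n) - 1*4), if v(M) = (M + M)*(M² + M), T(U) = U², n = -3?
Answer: -1485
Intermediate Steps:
v(M) = 2*M*(M + M²) (v(M) = (2*M)*(M + M²) = 2*M*(M + M²))
15 + k(-5)*v(T(n) - 1*4) = 15 - 10*((-3)² - 1*4)²*(1 + ((-3)² - 1*4)) = 15 - 10*(9 - 4)²*(1 + (9 - 4)) = 15 - 10*5²*(1 + 5) = 15 - 10*25*6 = 15 - 5*300 = 15 - 1500 = -1485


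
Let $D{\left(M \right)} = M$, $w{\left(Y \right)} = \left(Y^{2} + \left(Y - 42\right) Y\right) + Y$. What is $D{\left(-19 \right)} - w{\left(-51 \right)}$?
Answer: $-7312$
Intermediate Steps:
$w{\left(Y \right)} = Y + Y^{2} + Y \left(-42 + Y\right)$ ($w{\left(Y \right)} = \left(Y^{2} + \left(-42 + Y\right) Y\right) + Y = \left(Y^{2} + Y \left(-42 + Y\right)\right) + Y = Y + Y^{2} + Y \left(-42 + Y\right)$)
$D{\left(-19 \right)} - w{\left(-51 \right)} = -19 - - 51 \left(-41 + 2 \left(-51\right)\right) = -19 - - 51 \left(-41 - 102\right) = -19 - \left(-51\right) \left(-143\right) = -19 - 7293 = -7312$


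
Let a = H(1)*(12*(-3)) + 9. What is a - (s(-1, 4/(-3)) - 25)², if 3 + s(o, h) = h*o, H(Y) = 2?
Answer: -6967/9 ≈ -774.11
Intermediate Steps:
s(o, h) = -3 + h*o
a = -63 (a = 2*(12*(-3)) + 9 = 2*(-36) + 9 = -72 + 9 = -63)
a - (s(-1, 4/(-3)) - 25)² = -63 - ((-3 + (4/(-3))*(-1)) - 25)² = -63 - ((-3 + (4*(-⅓))*(-1)) - 25)² = -63 - ((-3 - 4/3*(-1)) - 25)² = -63 - ((-3 + 4/3) - 25)² = -63 - (-5/3 - 25)² = -63 - (-80/3)² = -63 - 1*6400/9 = -63 - 6400/9 = -6967/9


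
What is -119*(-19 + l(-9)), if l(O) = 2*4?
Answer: 1309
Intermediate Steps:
l(O) = 8
-119*(-19 + l(-9)) = -119*(-19 + 8) = -119*(-11) = 1309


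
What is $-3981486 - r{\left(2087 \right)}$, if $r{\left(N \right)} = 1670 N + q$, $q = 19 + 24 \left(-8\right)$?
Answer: $-7466603$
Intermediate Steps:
$q = -173$ ($q = 19 - 192 = -173$)
$r{\left(N \right)} = -173 + 1670 N$ ($r{\left(N \right)} = 1670 N - 173 = -173 + 1670 N$)
$-3981486 - r{\left(2087 \right)} = -3981486 - \left(-173 + 1670 \cdot 2087\right) = -3981486 - \left(-173 + 3485290\right) = -3981486 - 3485117 = -7466603$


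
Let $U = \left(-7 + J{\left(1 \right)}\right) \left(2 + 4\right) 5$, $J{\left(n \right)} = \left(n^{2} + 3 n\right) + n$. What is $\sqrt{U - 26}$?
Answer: $i \sqrt{86} \approx 9.2736 i$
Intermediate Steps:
$J{\left(n \right)} = n^{2} + 4 n$
$U = -60$ ($U = \left(-7 + 1 \left(4 + 1\right)\right) \left(2 + 4\right) 5 = \left(-7 + 1 \cdot 5\right) 6 \cdot 5 = \left(-7 + 5\right) 30 = \left(-2\right) 30 = -60$)
$\sqrt{U - 26} = \sqrt{-60 - 26} = \sqrt{-86} = i \sqrt{86}$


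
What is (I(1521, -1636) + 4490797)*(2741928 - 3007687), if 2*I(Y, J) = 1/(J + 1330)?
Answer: -730403468327117/612 ≈ -1.1935e+12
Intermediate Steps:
I(Y, J) = 1/(2*(1330 + J)) (I(Y, J) = 1/(2*(J + 1330)) = 1/(2*(1330 + J)))
(I(1521, -1636) + 4490797)*(2741928 - 3007687) = (1/(2*(1330 - 1636)) + 4490797)*(2741928 - 3007687) = ((½)/(-306) + 4490797)*(-265759) = ((½)*(-1/306) + 4490797)*(-265759) = (-1/612 + 4490797)*(-265759) = (2748367763/612)*(-265759) = -730403468327117/612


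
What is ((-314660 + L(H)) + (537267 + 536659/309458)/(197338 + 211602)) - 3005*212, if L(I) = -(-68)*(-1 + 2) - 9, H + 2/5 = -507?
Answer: -24086459934829955/25309950904 ≈ -9.5166e+5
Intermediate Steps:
H = -2537/5 (H = -⅖ - 507 = -2537/5 ≈ -507.40)
L(I) = 59 (L(I) = -(-68) - 9 = -17*(-4) - 9 = 68 - 9 = 59)
((-314660 + L(H)) + (537267 + 536659/309458)/(197338 + 211602)) - 3005*212 = ((-314660 + 59) + (537267 + 536659/309458)/(197338 + 211602)) - 3005*212 = (-314601 + (537267 + 536659*(1/309458))/408940) - 1*637060 = (-314601 + (537267 + 536659/309458)*(1/408940)) - 637060 = (-314601 + (166262107945/309458)*(1/408940)) - 637060 = (-314601 + 33252421589/25309950904) - 637060 = -7962502611927715/25309950904 - 637060 = -24086459934829955/25309950904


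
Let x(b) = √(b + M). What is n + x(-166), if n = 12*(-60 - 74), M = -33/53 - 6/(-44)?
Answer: -1608 + I*√226347418/1166 ≈ -1608.0 + 12.903*I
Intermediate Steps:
M = -567/1166 (M = -33*1/53 - 6*(-1/44) = -33/53 + 3/22 = -567/1166 ≈ -0.48628)
n = -1608 (n = 12*(-134) = -1608)
x(b) = √(-567/1166 + b) (x(b) = √(b - 567/1166) = √(-567/1166 + b))
n + x(-166) = -1608 + √(-661122 + 1359556*(-166))/1166 = -1608 + √(-661122 - 225686296)/1166 = -1608 + √(-226347418)/1166 = -1608 + (I*√226347418)/1166 = -1608 + I*√226347418/1166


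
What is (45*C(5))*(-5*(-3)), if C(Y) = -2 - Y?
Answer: -4725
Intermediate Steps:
(45*C(5))*(-5*(-3)) = (45*(-2 - 1*5))*(-5*(-3)) = (45*(-2 - 5))*15 = (45*(-7))*15 = -315*15 = -4725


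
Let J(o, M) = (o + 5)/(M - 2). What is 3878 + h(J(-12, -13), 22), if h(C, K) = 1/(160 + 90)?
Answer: 969501/250 ≈ 3878.0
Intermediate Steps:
J(o, M) = (5 + o)/(-2 + M)
h(C, K) = 1/250
3878 + h(J(-12, -13), 22) = 3878 + 1/250 = 969501/250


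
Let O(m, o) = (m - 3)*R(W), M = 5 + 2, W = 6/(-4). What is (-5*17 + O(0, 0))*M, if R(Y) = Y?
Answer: -1127/2 ≈ -563.50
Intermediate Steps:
W = -3/2 (W = 6*(-1/4) = -3/2 ≈ -1.5000)
M = 7
O(m, o) = 9/2 - 3*m/2 (O(m, o) = (m - 3)*(-3/2) = (-3 + m)*(-3/2) = 9/2 - 3*m/2)
(-5*17 + O(0, 0))*M = (-5*17 + (9/2 - 3/2*0))*7 = (-85 + (9/2 + 0))*7 = (-85 + 9/2)*7 = -161/2*7 = -1127/2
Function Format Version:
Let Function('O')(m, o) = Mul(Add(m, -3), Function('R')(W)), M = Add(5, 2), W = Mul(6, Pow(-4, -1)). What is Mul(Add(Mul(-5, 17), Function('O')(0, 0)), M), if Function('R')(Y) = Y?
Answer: Rational(-1127, 2) ≈ -563.50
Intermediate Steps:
W = Rational(-3, 2) (W = Mul(6, Rational(-1, 4)) = Rational(-3, 2) ≈ -1.5000)
M = 7
Function('O')(m, o) = Add(Rational(9, 2), Mul(Rational(-3, 2), m)) (Function('O')(m, o) = Mul(Add(m, -3), Rational(-3, 2)) = Mul(Add(-3, m), Rational(-3, 2)) = Add(Rational(9, 2), Mul(Rational(-3, 2), m)))
Mul(Add(Mul(-5, 17), Function('O')(0, 0)), M) = Mul(Add(Mul(-5, 17), Add(Rational(9, 2), Mul(Rational(-3, 2), 0))), 7) = Mul(Add(-85, Add(Rational(9, 2), 0)), 7) = Mul(Add(-85, Rational(9, 2)), 7) = Mul(Rational(-161, 2), 7) = Rational(-1127, 2)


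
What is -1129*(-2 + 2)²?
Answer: 0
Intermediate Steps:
-1129*(-2 + 2)² = -1129*0² = -1129*0 = 0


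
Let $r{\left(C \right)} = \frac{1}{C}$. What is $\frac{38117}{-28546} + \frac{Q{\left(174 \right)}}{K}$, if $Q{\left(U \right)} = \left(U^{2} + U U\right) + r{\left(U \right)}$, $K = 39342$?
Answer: $\frac{19915913159}{97705935684} \approx 0.20384$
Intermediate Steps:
$Q{\left(U \right)} = \frac{1}{U} + 2 U^{2}$ ($Q{\left(U \right)} = \left(U^{2} + U U\right) + \frac{1}{U} = \left(U^{2} + U^{2}\right) + \frac{1}{U} = 2 U^{2} + \frac{1}{U} = \frac{1}{U} + 2 U^{2}$)
$\frac{38117}{-28546} + \frac{Q{\left(174 \right)}}{K} = \frac{38117}{-28546} + \frac{\frac{1}{174} \left(1 + 2 \cdot 174^{3}\right)}{39342} = 38117 \left(- \frac{1}{28546}\right) + \frac{1 + 2 \cdot 5268024}{174} \cdot \frac{1}{39342} = - \frac{38117}{28546} + \frac{1 + 10536048}{174} \cdot \frac{1}{39342} = - \frac{38117}{28546} + \frac{1}{174} \cdot 10536049 \cdot \frac{1}{39342} = - \frac{38117}{28546} + \frac{10536049}{174} \cdot \frac{1}{39342} = - \frac{38117}{28546} + \frac{10536049}{6845508} = \frac{19915913159}{97705935684}$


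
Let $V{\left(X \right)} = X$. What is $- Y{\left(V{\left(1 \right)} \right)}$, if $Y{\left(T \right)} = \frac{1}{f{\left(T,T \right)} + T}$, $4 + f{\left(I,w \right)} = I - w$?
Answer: $\frac{1}{3} \approx 0.33333$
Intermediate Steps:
$f{\left(I,w \right)} = -4 + I - w$ ($f{\left(I,w \right)} = -4 + \left(I - w\right) = -4 + I - w$)
$Y{\left(T \right)} = \frac{1}{-4 + T}$ ($Y{\left(T \right)} = \frac{1}{\left(-4 + T - T\right) + T} = \frac{1}{-4 + T}$)
$- Y{\left(V{\left(1 \right)} \right)} = - \frac{1}{-4 + 1} = - \frac{1}{-3} = \left(-1\right) \left(- \frac{1}{3}\right) = \frac{1}{3}$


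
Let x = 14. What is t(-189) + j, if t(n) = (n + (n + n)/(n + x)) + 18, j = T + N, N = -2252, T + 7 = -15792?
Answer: -455496/25 ≈ -18220.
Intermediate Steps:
T = -15799 (T = -7 - 15792 = -15799)
j = -18051 (j = -15799 - 2252 = -18051)
t(n) = 18 + n + 2*n/(14 + n) (t(n) = (n + (n + n)/(n + 14)) + 18 = (n + (2*n)/(14 + n)) + 18 = (n + 2*n/(14 + n)) + 18 = 18 + n + 2*n/(14 + n))
t(-189) + j = (252 + (-189)**2 + 34*(-189))/(14 - 189) - 18051 = (252 + 35721 - 6426)/(-175) - 18051 = -1/175*29547 - 18051 = -4221/25 - 18051 = -455496/25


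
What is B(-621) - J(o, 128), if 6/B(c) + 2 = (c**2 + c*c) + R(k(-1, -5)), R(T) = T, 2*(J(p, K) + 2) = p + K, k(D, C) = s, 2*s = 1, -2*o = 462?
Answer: 55018017/1028374 ≈ 53.500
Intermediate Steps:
o = -231 (o = -1/2*462 = -231)
s = 1/2 (s = (1/2)*1 = 1/2 ≈ 0.50000)
k(D, C) = 1/2
J(p, K) = -2 + K/2 + p/2 (J(p, K) = -2 + (p + K)/2 = -2 + (K + p)/2 = -2 + (K/2 + p/2) = -2 + K/2 + p/2)
B(c) = 6/(-3/2 + 2*c**2) (B(c) = 6/(-2 + ((c**2 + c*c) + 1/2)) = 6/(-2 + ((c**2 + c**2) + 1/2)) = 6/(-2 + (2*c**2 + 1/2)) = 6/(-2 + (1/2 + 2*c**2)) = 6/(-3/2 + 2*c**2))
B(-621) - J(o, 128) = 12/(-3 + 4*(-621)**2) - (-2 + (1/2)*128 + (1/2)*(-231)) = 12/(-3 + 4*385641) - (-2 + 64 - 231/2) = 12/(-3 + 1542564) - 1*(-107/2) = 12/1542561 + 107/2 = 12*(1/1542561) + 107/2 = 4/514187 + 107/2 = 55018017/1028374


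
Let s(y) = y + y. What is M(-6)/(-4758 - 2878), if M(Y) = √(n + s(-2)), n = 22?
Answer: -3*√2/7636 ≈ -0.00055561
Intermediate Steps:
s(y) = 2*y
M(Y) = 3*√2 (M(Y) = √(22 + 2*(-2)) = √(22 - 4) = √18 = 3*√2)
M(-6)/(-4758 - 2878) = (3*√2)/(-4758 - 2878) = (3*√2)/(-7636) = (3*√2)*(-1/7636) = -3*√2/7636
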